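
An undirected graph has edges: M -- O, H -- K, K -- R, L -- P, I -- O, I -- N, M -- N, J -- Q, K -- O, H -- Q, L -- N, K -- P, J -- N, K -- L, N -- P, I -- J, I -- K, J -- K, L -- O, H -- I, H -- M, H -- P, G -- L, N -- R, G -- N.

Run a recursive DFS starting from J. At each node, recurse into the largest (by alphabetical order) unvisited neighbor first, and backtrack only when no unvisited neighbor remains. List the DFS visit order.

Visit J
J → Q
Q → H
H → P
P → N
N → R
R → K
K → O
O → M
O → L
L → G
O → I

J, Q, H, P, N, R, K, O, M, L, G, I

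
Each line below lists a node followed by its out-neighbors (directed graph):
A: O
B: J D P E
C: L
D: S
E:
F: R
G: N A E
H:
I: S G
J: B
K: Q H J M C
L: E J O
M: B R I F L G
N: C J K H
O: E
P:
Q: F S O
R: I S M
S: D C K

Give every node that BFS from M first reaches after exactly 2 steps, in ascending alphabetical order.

A, D, E, J, N, O, P, S

Level 0: M
Level 1: B, F, G, I, L, R
Level 2: A, D, E, J, N, O, P, S
Level 3: C, H, K
Level 4: Q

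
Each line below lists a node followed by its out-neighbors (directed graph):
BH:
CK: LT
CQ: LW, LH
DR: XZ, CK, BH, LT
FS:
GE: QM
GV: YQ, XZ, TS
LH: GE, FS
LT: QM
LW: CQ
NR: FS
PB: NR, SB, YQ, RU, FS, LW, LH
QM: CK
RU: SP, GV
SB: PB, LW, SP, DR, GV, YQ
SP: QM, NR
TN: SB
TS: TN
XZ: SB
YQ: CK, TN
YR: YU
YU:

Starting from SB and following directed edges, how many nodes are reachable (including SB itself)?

BFS from SB visits: SB, DR, GV, LW, PB, SP, YQ, BH, CK, LT, XZ, TS, CQ, FS, LH, NR, RU, QM, TN, GE
Reachable nodes: 20 of 22 total.

20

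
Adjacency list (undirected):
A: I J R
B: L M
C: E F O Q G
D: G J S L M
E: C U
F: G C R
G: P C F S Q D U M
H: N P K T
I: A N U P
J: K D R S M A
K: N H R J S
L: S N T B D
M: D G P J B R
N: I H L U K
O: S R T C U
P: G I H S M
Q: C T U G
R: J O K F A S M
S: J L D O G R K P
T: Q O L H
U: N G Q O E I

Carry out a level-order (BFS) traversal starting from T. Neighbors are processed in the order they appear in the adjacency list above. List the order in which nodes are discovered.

T Q O L H C U G S R N B D P K E F I M J A

Visit T; enqueue Q, O, L, H → queue [Q, O, L, H]
Visit Q; enqueue C, U, G → queue [O, L, H, C, U, G]
Visit O; enqueue S, R → queue [L, H, C, U, G, S, R]
Visit L; enqueue N, B, D → queue [H, C, U, G, S, R, N, B, D]
Visit H; enqueue P, K → queue [C, U, G, S, R, N, B, D, P, K]
Visit C; enqueue E, F → queue [U, G, S, R, N, B, D, P, K, E, F]
Visit U; enqueue I → queue [G, S, R, N, B, D, P, K, E, F, I]
Visit G; enqueue M → queue [S, R, N, B, D, P, K, E, F, I, M]
Visit S; enqueue J → queue [R, N, B, D, P, K, E, F, I, M, J]
Visit R; enqueue A → queue [N, B, D, P, K, E, F, I, M, J, A]
Visit N → queue [B, D, P, K, E, F, I, M, J, A]
Visit B → queue [D, P, K, E, F, I, M, J, A]
Visit D → queue [P, K, E, F, I, M, J, A]
Visit P → queue [K, E, F, I, M, J, A]
Visit K → queue [E, F, I, M, J, A]
Visit E → queue [F, I, M, J, A]
Visit F → queue [I, M, J, A]
Visit I → queue [M, J, A]
Visit M → queue [J, A]
Visit J → queue [A]
Visit A → queue []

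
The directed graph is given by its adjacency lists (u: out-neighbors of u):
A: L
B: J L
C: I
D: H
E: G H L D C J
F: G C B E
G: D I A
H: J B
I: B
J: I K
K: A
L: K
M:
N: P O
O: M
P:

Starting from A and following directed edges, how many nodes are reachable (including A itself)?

BFS from A visits: A, L, K
Reachable nodes: 3 of 16 total.

3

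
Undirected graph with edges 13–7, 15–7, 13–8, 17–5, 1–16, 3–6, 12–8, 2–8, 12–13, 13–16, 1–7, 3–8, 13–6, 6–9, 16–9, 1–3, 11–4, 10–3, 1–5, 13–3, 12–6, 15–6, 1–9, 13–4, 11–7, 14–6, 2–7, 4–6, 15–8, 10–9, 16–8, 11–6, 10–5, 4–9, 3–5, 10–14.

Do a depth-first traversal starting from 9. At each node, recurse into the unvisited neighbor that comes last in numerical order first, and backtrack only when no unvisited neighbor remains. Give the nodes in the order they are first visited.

9, 16, 13, 12, 8, 15, 7, 11, 6, 14, 10, 5, 17, 3, 1, 4, 2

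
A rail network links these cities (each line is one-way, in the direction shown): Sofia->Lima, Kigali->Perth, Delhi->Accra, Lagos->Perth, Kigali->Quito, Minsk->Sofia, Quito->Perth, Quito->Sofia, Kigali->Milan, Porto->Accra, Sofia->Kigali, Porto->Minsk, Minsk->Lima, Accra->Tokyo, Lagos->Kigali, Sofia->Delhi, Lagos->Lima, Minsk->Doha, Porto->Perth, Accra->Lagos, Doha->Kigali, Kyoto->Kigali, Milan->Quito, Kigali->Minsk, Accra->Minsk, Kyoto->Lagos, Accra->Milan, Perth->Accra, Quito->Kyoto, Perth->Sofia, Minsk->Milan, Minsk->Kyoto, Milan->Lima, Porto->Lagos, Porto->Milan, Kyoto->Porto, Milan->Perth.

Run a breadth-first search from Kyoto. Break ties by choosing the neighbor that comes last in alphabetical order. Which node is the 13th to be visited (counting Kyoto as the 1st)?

Tokyo

Visit Kyoto; enqueue Porto, Lagos, Kigali → queue [Porto, Lagos, Kigali]
Visit Porto; enqueue Perth, Minsk, Milan, Accra → queue [Lagos, Kigali, Perth, Minsk, Milan, Accra]
Visit Lagos; enqueue Lima → queue [Kigali, Perth, Minsk, Milan, Accra, Lima]
Visit Kigali; enqueue Quito → queue [Perth, Minsk, Milan, Accra, Lima, Quito]
Visit Perth; enqueue Sofia → queue [Minsk, Milan, Accra, Lima, Quito, Sofia]
Visit Minsk; enqueue Doha → queue [Milan, Accra, Lima, Quito, Sofia, Doha]
Visit Milan → queue [Accra, Lima, Quito, Sofia, Doha]
Visit Accra; enqueue Tokyo → queue [Lima, Quito, Sofia, Doha, Tokyo]
Visit Lima → queue [Quito, Sofia, Doha, Tokyo]
Visit Quito → queue [Sofia, Doha, Tokyo]
Visit Sofia; enqueue Delhi → queue [Doha, Tokyo, Delhi]
Visit Doha → queue [Tokyo, Delhi]
Visit Tokyo → queue [Delhi]
Visit Delhi → queue []

Visit order: Kyoto, Porto, Lagos, Kigali, Perth, Minsk, Milan, Accra, Lima, Quito, Sofia, Doha, Tokyo, Delhi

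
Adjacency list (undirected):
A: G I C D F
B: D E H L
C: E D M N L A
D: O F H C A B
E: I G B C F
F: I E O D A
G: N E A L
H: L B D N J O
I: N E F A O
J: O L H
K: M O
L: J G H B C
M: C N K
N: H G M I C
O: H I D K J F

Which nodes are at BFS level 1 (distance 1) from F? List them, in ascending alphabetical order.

A, D, E, I, O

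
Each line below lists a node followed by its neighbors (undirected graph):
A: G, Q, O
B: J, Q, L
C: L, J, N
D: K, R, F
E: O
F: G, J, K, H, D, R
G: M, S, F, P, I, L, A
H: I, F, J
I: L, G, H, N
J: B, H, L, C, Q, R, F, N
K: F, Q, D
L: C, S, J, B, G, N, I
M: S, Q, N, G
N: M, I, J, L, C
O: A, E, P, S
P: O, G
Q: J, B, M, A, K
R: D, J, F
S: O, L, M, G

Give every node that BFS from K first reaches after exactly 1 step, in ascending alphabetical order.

Level 0: K
Level 1: D, F, Q
Level 2: A, B, G, H, J, M, R
Level 3: C, I, L, N, O, P, S
Level 4: E

D, F, Q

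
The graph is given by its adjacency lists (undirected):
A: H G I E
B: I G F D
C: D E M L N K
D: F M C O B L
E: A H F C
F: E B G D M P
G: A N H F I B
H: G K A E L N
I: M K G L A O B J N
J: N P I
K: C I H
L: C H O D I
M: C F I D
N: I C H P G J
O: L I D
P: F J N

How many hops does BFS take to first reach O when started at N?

Level 0: N
Level 1: C, G, H, I, J, P
Level 2: A, B, D, E, F, K, L, M, O
O first appears at level 2.

2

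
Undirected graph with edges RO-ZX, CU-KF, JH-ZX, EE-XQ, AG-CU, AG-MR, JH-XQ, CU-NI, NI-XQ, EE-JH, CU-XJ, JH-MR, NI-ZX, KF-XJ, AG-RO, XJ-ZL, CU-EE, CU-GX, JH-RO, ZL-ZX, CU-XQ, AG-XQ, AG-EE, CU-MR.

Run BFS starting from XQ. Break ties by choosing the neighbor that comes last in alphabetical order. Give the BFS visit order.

XQ, NI, JH, EE, CU, AG, ZX, RO, MR, XJ, KF, GX, ZL

Visit XQ; enqueue NI, JH, EE, CU, AG → queue [NI, JH, EE, CU, AG]
Visit NI; enqueue ZX → queue [JH, EE, CU, AG, ZX]
Visit JH; enqueue RO, MR → queue [EE, CU, AG, ZX, RO, MR]
Visit EE → queue [CU, AG, ZX, RO, MR]
Visit CU; enqueue XJ, KF, GX → queue [AG, ZX, RO, MR, XJ, KF, GX]
Visit AG → queue [ZX, RO, MR, XJ, KF, GX]
Visit ZX; enqueue ZL → queue [RO, MR, XJ, KF, GX, ZL]
Visit RO → queue [MR, XJ, KF, GX, ZL]
Visit MR → queue [XJ, KF, GX, ZL]
Visit XJ → queue [KF, GX, ZL]
Visit KF → queue [GX, ZL]
Visit GX → queue [ZL]
Visit ZL → queue []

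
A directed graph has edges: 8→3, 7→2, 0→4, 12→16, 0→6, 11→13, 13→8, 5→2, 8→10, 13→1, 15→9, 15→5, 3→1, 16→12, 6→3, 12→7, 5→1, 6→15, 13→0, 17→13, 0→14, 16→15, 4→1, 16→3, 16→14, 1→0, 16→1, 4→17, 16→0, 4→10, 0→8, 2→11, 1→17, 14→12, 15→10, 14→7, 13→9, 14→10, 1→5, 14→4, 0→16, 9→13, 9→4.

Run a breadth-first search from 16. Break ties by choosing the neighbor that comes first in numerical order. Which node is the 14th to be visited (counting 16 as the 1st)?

10

Visit 16; enqueue 0, 1, 3, 12, 14, 15 → queue [0, 1, 3, 12, 14, 15]
Visit 0; enqueue 4, 6, 8 → queue [1, 3, 12, 14, 15, 4, 6, 8]
Visit 1; enqueue 5, 17 → queue [3, 12, 14, 15, 4, 6, 8, 5, 17]
Visit 3 → queue [12, 14, 15, 4, 6, 8, 5, 17]
Visit 12; enqueue 7 → queue [14, 15, 4, 6, 8, 5, 17, 7]
Visit 14; enqueue 10 → queue [15, 4, 6, 8, 5, 17, 7, 10]
Visit 15; enqueue 9 → queue [4, 6, 8, 5, 17, 7, 10, 9]
Visit 4 → queue [6, 8, 5, 17, 7, 10, 9]
Visit 6 → queue [8, 5, 17, 7, 10, 9]
Visit 8 → queue [5, 17, 7, 10, 9]
Visit 5; enqueue 2 → queue [17, 7, 10, 9, 2]
Visit 17; enqueue 13 → queue [7, 10, 9, 2, 13]
Visit 7 → queue [10, 9, 2, 13]
Visit 10 → queue [9, 2, 13]
Visit 9 → queue [2, 13]
Visit 2; enqueue 11 → queue [13, 11]
Visit 13 → queue [11]
Visit 11 → queue []

Visit order: 16, 0, 1, 3, 12, 14, 15, 4, 6, 8, 5, 17, 7, 10, 9, 2, 13, 11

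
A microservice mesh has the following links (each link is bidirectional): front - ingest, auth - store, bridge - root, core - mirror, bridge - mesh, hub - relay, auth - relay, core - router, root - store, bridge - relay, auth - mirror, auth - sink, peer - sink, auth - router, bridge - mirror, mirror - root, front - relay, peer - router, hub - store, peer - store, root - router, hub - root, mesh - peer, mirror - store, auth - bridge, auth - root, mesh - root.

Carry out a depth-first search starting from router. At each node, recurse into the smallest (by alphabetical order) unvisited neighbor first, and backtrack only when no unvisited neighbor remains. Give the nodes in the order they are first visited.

Visit router
router → auth
auth → bridge
bridge → mesh
mesh → peer
peer → sink
peer → store
store → hub
hub → relay
relay → front
front → ingest
hub → root
root → mirror
mirror → core

router, auth, bridge, mesh, peer, sink, store, hub, relay, front, ingest, root, mirror, core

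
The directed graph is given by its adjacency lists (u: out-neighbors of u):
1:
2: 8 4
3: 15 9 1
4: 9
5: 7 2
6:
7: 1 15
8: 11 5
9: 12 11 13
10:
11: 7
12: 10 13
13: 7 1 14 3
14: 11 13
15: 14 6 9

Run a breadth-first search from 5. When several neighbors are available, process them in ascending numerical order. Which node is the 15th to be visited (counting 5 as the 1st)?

Visit 5; enqueue 2, 7 → queue [2, 7]
Visit 2; enqueue 4, 8 → queue [7, 4, 8]
Visit 7; enqueue 1, 15 → queue [4, 8, 1, 15]
Visit 4; enqueue 9 → queue [8, 1, 15, 9]
Visit 8; enqueue 11 → queue [1, 15, 9, 11]
Visit 1 → queue [15, 9, 11]
Visit 15; enqueue 6, 14 → queue [9, 11, 6, 14]
Visit 9; enqueue 12, 13 → queue [11, 6, 14, 12, 13]
Visit 11 → queue [6, 14, 12, 13]
Visit 6 → queue [14, 12, 13]
Visit 14 → queue [12, 13]
Visit 12; enqueue 10 → queue [13, 10]
Visit 13; enqueue 3 → queue [10, 3]
Visit 10 → queue [3]
Visit 3 → queue []

Visit order: 5, 2, 7, 4, 8, 1, 15, 9, 11, 6, 14, 12, 13, 10, 3

3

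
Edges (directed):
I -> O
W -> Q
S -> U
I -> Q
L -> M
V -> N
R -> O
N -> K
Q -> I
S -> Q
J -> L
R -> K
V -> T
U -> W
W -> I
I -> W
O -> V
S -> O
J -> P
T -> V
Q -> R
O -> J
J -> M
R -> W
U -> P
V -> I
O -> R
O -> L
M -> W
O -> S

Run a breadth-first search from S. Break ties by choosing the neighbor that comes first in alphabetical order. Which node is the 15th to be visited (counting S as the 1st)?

T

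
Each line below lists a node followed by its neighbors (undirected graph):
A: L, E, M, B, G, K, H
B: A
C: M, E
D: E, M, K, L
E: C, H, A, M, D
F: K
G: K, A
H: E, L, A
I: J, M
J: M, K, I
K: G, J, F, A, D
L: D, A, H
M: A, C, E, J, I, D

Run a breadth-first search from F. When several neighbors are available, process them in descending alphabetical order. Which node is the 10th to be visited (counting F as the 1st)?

Visit F; enqueue K → queue [K]
Visit K; enqueue J, G, D, A → queue [J, G, D, A]
Visit J; enqueue M, I → queue [G, D, A, M, I]
Visit G → queue [D, A, M, I]
Visit D; enqueue L, E → queue [A, M, I, L, E]
Visit A; enqueue H, B → queue [M, I, L, E, H, B]
Visit M; enqueue C → queue [I, L, E, H, B, C]
Visit I → queue [L, E, H, B, C]
Visit L → queue [E, H, B, C]
Visit E → queue [H, B, C]
Visit H → queue [B, C]
Visit B → queue [C]
Visit C → queue []

Visit order: F, K, J, G, D, A, M, I, L, E, H, B, C

E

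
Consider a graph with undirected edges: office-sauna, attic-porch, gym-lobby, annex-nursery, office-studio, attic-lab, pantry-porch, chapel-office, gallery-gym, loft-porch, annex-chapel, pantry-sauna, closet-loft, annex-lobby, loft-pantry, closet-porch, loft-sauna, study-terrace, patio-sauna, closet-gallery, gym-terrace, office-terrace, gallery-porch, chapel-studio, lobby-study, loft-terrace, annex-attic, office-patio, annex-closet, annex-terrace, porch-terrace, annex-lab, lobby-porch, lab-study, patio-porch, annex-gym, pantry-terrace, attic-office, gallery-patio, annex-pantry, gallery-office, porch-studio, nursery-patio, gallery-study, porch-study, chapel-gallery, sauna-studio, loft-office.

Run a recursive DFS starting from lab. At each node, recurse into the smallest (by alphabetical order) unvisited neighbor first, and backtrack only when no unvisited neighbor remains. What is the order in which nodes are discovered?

lab → annex → attic → office → chapel → gallery → closet → loft → pantry → porch → lobby → gym → terrace → study → patio → nursery → sauna → studio

Visit lab
lab → annex
annex → attic
attic → office
office → chapel
chapel → gallery
gallery → closet
closet → loft
loft → pantry
pantry → porch
porch → lobby
lobby → gym
gym → terrace
terrace → study
porch → patio
patio → nursery
patio → sauna
sauna → studio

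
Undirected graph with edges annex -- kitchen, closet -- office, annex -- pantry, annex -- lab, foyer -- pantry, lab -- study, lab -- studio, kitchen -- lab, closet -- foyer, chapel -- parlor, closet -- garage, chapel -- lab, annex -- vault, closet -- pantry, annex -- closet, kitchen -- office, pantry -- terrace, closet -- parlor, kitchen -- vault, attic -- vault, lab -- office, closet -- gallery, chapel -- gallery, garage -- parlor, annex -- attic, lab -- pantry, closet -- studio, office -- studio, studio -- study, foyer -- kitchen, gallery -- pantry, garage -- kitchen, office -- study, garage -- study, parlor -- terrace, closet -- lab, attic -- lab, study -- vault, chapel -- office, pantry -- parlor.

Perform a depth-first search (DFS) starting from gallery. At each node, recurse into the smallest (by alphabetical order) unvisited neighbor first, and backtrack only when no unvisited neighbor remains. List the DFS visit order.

gallery -> chapel -> lab -> annex -> attic -> vault -> kitchen -> foyer -> closet -> garage -> parlor -> pantry -> terrace -> study -> office -> studio

Visit gallery
gallery → chapel
chapel → lab
lab → annex
annex → attic
attic → vault
vault → kitchen
kitchen → foyer
foyer → closet
closet → garage
garage → parlor
parlor → pantry
pantry → terrace
garage → study
study → office
office → studio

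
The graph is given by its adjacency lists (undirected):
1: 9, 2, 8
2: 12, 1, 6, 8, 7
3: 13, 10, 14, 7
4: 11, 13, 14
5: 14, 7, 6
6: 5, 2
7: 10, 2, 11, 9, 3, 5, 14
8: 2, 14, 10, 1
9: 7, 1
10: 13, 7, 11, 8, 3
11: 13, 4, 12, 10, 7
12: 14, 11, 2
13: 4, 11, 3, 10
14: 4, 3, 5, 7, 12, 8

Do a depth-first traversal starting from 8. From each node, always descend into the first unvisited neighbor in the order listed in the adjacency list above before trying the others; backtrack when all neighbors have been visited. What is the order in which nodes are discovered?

8 → 2 → 12 → 14 → 4 → 11 → 13 → 3 → 10 → 7 → 9 → 1 → 5 → 6

Visit 8
8 → 2
2 → 12
12 → 14
14 → 4
4 → 11
11 → 13
13 → 3
3 → 10
10 → 7
7 → 9
9 → 1
7 → 5
5 → 6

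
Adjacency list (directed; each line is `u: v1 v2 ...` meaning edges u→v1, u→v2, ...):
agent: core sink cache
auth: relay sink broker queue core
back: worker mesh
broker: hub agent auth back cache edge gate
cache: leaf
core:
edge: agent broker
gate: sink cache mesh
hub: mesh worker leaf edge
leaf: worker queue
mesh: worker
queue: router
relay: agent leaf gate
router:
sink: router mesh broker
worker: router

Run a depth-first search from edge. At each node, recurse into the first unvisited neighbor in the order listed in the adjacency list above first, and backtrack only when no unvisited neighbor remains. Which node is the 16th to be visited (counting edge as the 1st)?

back

Visit edge
edge → agent
agent → core
agent → sink
sink → router
sink → mesh
mesh → worker
sink → broker
broker → hub
hub → leaf
leaf → queue
broker → auth
auth → relay
relay → gate
gate → cache
broker → back

Visit order: edge, agent, core, sink, router, mesh, worker, broker, hub, leaf, queue, auth, relay, gate, cache, back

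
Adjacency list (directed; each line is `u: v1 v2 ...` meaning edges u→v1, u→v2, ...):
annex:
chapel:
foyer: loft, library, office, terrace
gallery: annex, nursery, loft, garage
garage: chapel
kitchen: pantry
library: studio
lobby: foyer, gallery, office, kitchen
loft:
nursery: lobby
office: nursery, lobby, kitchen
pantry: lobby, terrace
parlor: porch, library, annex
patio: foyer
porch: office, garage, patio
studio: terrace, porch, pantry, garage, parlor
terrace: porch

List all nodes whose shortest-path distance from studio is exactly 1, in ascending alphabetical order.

garage, pantry, parlor, porch, terrace

Level 0: studio
Level 1: garage, pantry, parlor, porch, terrace
Level 2: annex, chapel, library, lobby, office, patio
Level 3: foyer, gallery, kitchen, nursery
Level 4: loft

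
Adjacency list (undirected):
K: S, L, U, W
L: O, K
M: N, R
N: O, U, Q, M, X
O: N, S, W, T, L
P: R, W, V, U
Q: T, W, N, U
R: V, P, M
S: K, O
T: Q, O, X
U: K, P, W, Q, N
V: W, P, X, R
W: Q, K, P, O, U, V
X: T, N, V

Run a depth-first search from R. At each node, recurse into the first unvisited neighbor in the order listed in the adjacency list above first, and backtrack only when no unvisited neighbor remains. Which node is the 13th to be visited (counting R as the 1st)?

M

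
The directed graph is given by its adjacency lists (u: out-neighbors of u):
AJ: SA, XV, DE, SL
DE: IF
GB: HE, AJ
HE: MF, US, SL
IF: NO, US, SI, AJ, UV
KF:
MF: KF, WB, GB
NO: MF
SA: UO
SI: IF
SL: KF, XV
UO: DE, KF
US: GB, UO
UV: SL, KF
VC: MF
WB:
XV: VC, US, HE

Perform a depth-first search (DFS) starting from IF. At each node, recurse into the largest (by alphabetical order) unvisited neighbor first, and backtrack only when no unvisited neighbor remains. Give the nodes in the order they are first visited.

IF UV SL XV VC MF WB KF GB HE US UO DE AJ SA SI NO

Visit IF
IF → UV
UV → SL
SL → XV
XV → VC
VC → MF
MF → WB
MF → KF
MF → GB
GB → HE
HE → US
US → UO
UO → DE
GB → AJ
AJ → SA
IF → SI
IF → NO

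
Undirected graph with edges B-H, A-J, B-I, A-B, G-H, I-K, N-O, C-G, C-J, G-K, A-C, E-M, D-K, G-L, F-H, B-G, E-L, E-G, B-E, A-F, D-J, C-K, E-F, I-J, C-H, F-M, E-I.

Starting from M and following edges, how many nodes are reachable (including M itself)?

BFS from M visits: M, F, E, H, A, L, I, G, B, C, J, K, D
Reachable nodes: 13 of 15 total.

13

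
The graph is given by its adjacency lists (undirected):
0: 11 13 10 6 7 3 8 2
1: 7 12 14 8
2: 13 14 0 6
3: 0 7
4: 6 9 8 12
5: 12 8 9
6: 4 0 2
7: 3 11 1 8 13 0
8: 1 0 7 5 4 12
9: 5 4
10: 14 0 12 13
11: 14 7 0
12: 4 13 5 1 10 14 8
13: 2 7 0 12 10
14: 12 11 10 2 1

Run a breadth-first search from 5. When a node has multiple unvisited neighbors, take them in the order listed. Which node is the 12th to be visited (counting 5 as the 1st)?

6

Visit 5; enqueue 12, 8, 9 → queue [12, 8, 9]
Visit 12; enqueue 4, 13, 1, 10, 14 → queue [8, 9, 4, 13, 1, 10, 14]
Visit 8; enqueue 0, 7 → queue [9, 4, 13, 1, 10, 14, 0, 7]
Visit 9 → queue [4, 13, 1, 10, 14, 0, 7]
Visit 4; enqueue 6 → queue [13, 1, 10, 14, 0, 7, 6]
Visit 13; enqueue 2 → queue [1, 10, 14, 0, 7, 6, 2]
Visit 1 → queue [10, 14, 0, 7, 6, 2]
Visit 10 → queue [14, 0, 7, 6, 2]
Visit 14; enqueue 11 → queue [0, 7, 6, 2, 11]
Visit 0; enqueue 3 → queue [7, 6, 2, 11, 3]
Visit 7 → queue [6, 2, 11, 3]
Visit 6 → queue [2, 11, 3]
Visit 2 → queue [11, 3]
Visit 11 → queue [3]
Visit 3 → queue []

Visit order: 5, 12, 8, 9, 4, 13, 1, 10, 14, 0, 7, 6, 2, 11, 3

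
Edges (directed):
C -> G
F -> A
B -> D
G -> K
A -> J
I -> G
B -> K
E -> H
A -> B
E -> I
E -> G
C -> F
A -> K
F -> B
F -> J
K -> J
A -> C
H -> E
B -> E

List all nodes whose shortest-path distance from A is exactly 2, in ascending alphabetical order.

Level 0: A
Level 1: B, C, J, K
Level 2: D, E, F, G
Level 3: H, I

D, E, F, G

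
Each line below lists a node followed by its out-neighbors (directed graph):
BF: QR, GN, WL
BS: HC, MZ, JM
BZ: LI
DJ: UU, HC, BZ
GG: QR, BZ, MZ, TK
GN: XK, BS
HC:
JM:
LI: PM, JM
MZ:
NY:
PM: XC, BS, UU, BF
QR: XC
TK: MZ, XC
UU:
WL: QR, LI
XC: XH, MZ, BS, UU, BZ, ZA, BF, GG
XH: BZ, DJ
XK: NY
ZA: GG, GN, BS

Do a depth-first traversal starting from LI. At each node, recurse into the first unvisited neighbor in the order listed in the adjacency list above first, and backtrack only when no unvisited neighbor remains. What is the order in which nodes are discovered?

LI, PM, XC, XH, BZ, DJ, UU, HC, MZ, BS, JM, ZA, GG, QR, TK, GN, XK, NY, BF, WL

Visit LI
LI → PM
PM → XC
XC → XH
XH → BZ
XH → DJ
DJ → UU
DJ → HC
XC → MZ
XC → BS
BS → JM
XC → ZA
ZA → GG
GG → QR
GG → TK
ZA → GN
GN → XK
XK → NY
XC → BF
BF → WL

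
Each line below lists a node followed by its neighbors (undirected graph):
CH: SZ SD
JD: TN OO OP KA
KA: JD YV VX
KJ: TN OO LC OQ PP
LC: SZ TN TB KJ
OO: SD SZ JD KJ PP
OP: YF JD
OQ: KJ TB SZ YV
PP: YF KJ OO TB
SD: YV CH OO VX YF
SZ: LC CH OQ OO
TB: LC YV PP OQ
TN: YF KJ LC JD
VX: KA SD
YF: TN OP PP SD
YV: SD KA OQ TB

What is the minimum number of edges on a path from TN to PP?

Level 0: TN
Level 1: JD, KJ, LC, YF
Level 2: KA, OO, OP, OQ, PP, SD, SZ, TB
Level 3: CH, VX, YV
PP first appears at level 2.

2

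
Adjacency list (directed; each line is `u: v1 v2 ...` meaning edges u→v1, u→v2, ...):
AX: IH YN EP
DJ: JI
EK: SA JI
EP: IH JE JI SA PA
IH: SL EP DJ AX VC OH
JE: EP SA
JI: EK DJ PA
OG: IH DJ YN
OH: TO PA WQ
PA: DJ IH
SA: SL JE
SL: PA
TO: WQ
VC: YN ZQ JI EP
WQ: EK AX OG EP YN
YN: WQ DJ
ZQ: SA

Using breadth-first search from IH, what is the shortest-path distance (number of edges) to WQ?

2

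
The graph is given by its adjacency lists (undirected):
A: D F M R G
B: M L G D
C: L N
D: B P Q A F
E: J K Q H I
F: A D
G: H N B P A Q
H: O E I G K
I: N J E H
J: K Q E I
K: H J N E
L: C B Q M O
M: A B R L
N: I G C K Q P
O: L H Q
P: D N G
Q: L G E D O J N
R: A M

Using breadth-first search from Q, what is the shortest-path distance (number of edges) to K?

Level 0: Q
Level 1: D, E, G, J, L, N, O
Level 2: A, B, C, F, H, I, K, M, P
Level 3: R
K first appears at level 2.

2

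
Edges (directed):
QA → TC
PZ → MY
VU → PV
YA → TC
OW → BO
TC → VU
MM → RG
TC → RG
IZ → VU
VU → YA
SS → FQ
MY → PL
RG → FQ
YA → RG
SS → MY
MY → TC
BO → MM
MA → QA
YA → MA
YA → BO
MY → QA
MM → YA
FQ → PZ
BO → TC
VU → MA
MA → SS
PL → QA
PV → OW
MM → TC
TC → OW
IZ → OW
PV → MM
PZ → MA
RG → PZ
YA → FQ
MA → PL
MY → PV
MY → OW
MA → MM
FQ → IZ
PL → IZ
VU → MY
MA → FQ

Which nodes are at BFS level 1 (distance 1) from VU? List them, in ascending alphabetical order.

MA, MY, PV, YA

Level 0: VU
Level 1: MA, MY, PV, YA
Level 2: BO, FQ, MM, OW, PL, QA, RG, SS, TC
Level 3: IZ, PZ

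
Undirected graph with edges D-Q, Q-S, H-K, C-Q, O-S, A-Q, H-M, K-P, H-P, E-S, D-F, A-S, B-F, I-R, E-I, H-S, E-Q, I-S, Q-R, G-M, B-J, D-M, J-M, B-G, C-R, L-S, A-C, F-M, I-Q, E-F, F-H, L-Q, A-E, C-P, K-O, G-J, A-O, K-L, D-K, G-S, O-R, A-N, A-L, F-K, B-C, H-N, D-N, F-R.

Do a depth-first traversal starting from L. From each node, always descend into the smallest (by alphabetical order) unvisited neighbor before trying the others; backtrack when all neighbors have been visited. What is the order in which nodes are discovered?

L, A, C, B, F, D, K, H, M, G, J, S, E, I, Q, R, O, N, P

Visit L
L → A
A → C
C → B
B → F
F → D
D → K
K → H
H → M
M → G
G → J
G → S
S → E
E → I
I → Q
Q → R
R → O
H → N
H → P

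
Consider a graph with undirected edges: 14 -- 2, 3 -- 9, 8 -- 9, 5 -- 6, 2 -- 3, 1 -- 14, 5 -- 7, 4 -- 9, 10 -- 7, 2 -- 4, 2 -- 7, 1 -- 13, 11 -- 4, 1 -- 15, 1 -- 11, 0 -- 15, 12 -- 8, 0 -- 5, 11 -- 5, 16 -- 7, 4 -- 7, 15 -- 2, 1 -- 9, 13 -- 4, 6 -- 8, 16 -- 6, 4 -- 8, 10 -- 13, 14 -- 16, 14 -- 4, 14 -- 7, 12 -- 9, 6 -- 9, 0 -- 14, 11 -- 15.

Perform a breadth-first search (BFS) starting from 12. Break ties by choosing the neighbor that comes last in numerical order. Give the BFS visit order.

Visit 12; enqueue 9, 8 → queue [9, 8]
Visit 9; enqueue 6, 4, 3, 1 → queue [8, 6, 4, 3, 1]
Visit 8 → queue [6, 4, 3, 1]
Visit 6; enqueue 16, 5 → queue [4, 3, 1, 16, 5]
Visit 4; enqueue 14, 13, 11, 7, 2 → queue [3, 1, 16, 5, 14, 13, 11, 7, 2]
Visit 3 → queue [1, 16, 5, 14, 13, 11, 7, 2]
Visit 1; enqueue 15 → queue [16, 5, 14, 13, 11, 7, 2, 15]
Visit 16 → queue [5, 14, 13, 11, 7, 2, 15]
Visit 5; enqueue 0 → queue [14, 13, 11, 7, 2, 15, 0]
Visit 14 → queue [13, 11, 7, 2, 15, 0]
Visit 13; enqueue 10 → queue [11, 7, 2, 15, 0, 10]
Visit 11 → queue [7, 2, 15, 0, 10]
Visit 7 → queue [2, 15, 0, 10]
Visit 2 → queue [15, 0, 10]
Visit 15 → queue [0, 10]
Visit 0 → queue [10]
Visit 10 → queue []

12, 9, 8, 6, 4, 3, 1, 16, 5, 14, 13, 11, 7, 2, 15, 0, 10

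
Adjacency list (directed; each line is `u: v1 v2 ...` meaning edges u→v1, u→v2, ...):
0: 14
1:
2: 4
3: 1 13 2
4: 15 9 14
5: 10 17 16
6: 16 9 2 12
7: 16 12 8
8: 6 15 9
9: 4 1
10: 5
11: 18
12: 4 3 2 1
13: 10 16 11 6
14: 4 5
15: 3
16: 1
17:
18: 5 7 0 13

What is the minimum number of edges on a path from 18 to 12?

2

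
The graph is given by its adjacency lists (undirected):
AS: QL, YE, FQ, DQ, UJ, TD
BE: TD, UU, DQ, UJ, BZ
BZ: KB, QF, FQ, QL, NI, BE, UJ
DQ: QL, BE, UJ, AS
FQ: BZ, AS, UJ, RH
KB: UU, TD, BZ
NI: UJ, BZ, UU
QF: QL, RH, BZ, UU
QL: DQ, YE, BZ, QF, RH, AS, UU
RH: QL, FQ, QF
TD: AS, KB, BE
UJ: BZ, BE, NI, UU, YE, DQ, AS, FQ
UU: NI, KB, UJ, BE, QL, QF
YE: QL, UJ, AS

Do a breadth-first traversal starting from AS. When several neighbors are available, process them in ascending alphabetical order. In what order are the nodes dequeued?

Visit AS; enqueue DQ, FQ, QL, TD, UJ, YE → queue [DQ, FQ, QL, TD, UJ, YE]
Visit DQ; enqueue BE → queue [FQ, QL, TD, UJ, YE, BE]
Visit FQ; enqueue BZ, RH → queue [QL, TD, UJ, YE, BE, BZ, RH]
Visit QL; enqueue QF, UU → queue [TD, UJ, YE, BE, BZ, RH, QF, UU]
Visit TD; enqueue KB → queue [UJ, YE, BE, BZ, RH, QF, UU, KB]
Visit UJ; enqueue NI → queue [YE, BE, BZ, RH, QF, UU, KB, NI]
Visit YE → queue [BE, BZ, RH, QF, UU, KB, NI]
Visit BE → queue [BZ, RH, QF, UU, KB, NI]
Visit BZ → queue [RH, QF, UU, KB, NI]
Visit RH → queue [QF, UU, KB, NI]
Visit QF → queue [UU, KB, NI]
Visit UU → queue [KB, NI]
Visit KB → queue [NI]
Visit NI → queue []

AS DQ FQ QL TD UJ YE BE BZ RH QF UU KB NI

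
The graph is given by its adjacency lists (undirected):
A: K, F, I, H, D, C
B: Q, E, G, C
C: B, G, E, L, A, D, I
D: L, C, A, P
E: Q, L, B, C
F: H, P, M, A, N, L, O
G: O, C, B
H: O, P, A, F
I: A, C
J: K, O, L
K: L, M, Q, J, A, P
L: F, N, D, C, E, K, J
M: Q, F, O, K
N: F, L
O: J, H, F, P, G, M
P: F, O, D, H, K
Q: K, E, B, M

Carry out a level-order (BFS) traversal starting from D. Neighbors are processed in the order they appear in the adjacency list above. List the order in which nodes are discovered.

Visit D; enqueue L, C, A, P → queue [L, C, A, P]
Visit L; enqueue F, N, E, K, J → queue [C, A, P, F, N, E, K, J]
Visit C; enqueue B, G, I → queue [A, P, F, N, E, K, J, B, G, I]
Visit A; enqueue H → queue [P, F, N, E, K, J, B, G, I, H]
Visit P; enqueue O → queue [F, N, E, K, J, B, G, I, H, O]
Visit F; enqueue M → queue [N, E, K, J, B, G, I, H, O, M]
Visit N → queue [E, K, J, B, G, I, H, O, M]
Visit E; enqueue Q → queue [K, J, B, G, I, H, O, M, Q]
Visit K → queue [J, B, G, I, H, O, M, Q]
Visit J → queue [B, G, I, H, O, M, Q]
Visit B → queue [G, I, H, O, M, Q]
Visit G → queue [I, H, O, M, Q]
Visit I → queue [H, O, M, Q]
Visit H → queue [O, M, Q]
Visit O → queue [M, Q]
Visit M → queue [Q]
Visit Q → queue []

D → L → C → A → P → F → N → E → K → J → B → G → I → H → O → M → Q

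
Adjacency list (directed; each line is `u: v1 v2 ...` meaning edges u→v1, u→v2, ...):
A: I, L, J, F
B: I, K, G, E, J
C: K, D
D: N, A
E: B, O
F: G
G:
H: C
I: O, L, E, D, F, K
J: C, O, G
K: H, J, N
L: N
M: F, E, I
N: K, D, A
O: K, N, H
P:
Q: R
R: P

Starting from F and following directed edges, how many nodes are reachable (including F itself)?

BFS from F visits: F, G
Reachable nodes: 2 of 18 total.

2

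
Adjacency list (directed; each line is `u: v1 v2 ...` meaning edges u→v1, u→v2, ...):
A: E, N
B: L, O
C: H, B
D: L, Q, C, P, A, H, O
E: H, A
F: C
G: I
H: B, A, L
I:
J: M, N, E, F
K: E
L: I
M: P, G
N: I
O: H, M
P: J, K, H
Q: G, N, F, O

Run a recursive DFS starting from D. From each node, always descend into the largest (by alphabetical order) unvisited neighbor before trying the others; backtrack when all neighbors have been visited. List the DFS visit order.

D -> Q -> O -> M -> P -> K -> E -> H -> L -> I -> B -> A -> N -> J -> F -> C -> G

Visit D
D → Q
Q → O
O → M
M → P
P → K
K → E
E → H
H → L
L → I
H → B
H → A
A → N
P → J
J → F
F → C
M → G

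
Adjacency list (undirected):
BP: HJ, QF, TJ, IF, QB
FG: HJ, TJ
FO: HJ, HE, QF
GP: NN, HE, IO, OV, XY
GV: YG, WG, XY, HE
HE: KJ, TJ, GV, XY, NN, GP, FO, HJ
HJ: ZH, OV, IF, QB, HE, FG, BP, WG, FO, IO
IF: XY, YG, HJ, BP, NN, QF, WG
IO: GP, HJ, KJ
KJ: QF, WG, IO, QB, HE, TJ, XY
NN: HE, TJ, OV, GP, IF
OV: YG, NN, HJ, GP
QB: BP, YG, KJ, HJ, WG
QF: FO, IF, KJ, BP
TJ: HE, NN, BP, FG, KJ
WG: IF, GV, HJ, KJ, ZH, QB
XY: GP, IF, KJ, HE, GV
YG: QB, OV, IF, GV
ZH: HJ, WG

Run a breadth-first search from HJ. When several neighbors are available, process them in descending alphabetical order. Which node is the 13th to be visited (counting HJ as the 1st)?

Visit HJ; enqueue ZH, WG, QB, OV, IO, IF, HE, FO, FG, BP → queue [ZH, WG, QB, OV, IO, IF, HE, FO, FG, BP]
Visit ZH → queue [WG, QB, OV, IO, IF, HE, FO, FG, BP]
Visit WG; enqueue KJ, GV → queue [QB, OV, IO, IF, HE, FO, FG, BP, KJ, GV]
Visit QB; enqueue YG → queue [OV, IO, IF, HE, FO, FG, BP, KJ, GV, YG]
Visit OV; enqueue NN, GP → queue [IO, IF, HE, FO, FG, BP, KJ, GV, YG, NN, GP]
Visit IO → queue [IF, HE, FO, FG, BP, KJ, GV, YG, NN, GP]
Visit IF; enqueue XY, QF → queue [HE, FO, FG, BP, KJ, GV, YG, NN, GP, XY, QF]
Visit HE; enqueue TJ → queue [FO, FG, BP, KJ, GV, YG, NN, GP, XY, QF, TJ]
Visit FO → queue [FG, BP, KJ, GV, YG, NN, GP, XY, QF, TJ]
Visit FG → queue [BP, KJ, GV, YG, NN, GP, XY, QF, TJ]
Visit BP → queue [KJ, GV, YG, NN, GP, XY, QF, TJ]
Visit KJ → queue [GV, YG, NN, GP, XY, QF, TJ]
Visit GV → queue [YG, NN, GP, XY, QF, TJ]
Visit YG → queue [NN, GP, XY, QF, TJ]
Visit NN → queue [GP, XY, QF, TJ]
Visit GP → queue [XY, QF, TJ]
Visit XY → queue [QF, TJ]
Visit QF → queue [TJ]
Visit TJ → queue []

Visit order: HJ, ZH, WG, QB, OV, IO, IF, HE, FO, FG, BP, KJ, GV, YG, NN, GP, XY, QF, TJ

GV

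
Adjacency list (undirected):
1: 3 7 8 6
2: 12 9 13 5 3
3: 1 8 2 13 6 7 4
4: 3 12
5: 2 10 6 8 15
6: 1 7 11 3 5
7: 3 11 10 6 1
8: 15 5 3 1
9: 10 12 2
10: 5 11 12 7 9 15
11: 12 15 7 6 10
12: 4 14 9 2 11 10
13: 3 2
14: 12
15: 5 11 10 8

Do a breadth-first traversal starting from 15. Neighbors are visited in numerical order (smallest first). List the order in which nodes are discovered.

15, 5, 8, 10, 11, 2, 6, 1, 3, 7, 9, 12, 13, 4, 14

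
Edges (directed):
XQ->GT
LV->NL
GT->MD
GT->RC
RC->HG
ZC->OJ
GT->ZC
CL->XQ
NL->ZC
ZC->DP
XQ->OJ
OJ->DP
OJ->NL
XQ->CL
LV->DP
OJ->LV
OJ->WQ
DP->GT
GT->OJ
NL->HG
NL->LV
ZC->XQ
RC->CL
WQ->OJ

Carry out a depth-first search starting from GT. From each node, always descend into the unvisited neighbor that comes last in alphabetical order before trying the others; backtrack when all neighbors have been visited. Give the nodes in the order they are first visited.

GT ZC XQ OJ WQ NL LV DP HG CL RC MD

Visit GT
GT → ZC
ZC → XQ
XQ → OJ
OJ → WQ
OJ → NL
NL → LV
LV → DP
NL → HG
XQ → CL
GT → RC
GT → MD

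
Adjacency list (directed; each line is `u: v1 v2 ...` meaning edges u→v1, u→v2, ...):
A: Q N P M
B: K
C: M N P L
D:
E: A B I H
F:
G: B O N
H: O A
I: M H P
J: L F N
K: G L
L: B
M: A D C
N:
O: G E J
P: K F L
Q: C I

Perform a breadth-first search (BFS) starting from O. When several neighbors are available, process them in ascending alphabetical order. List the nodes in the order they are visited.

O → E → G → J → A → B → H → I → N → F → L → M → P → Q → K → C → D

Visit O; enqueue E, G, J → queue [E, G, J]
Visit E; enqueue A, B, H, I → queue [G, J, A, B, H, I]
Visit G; enqueue N → queue [J, A, B, H, I, N]
Visit J; enqueue F, L → queue [A, B, H, I, N, F, L]
Visit A; enqueue M, P, Q → queue [B, H, I, N, F, L, M, P, Q]
Visit B; enqueue K → queue [H, I, N, F, L, M, P, Q, K]
Visit H → queue [I, N, F, L, M, P, Q, K]
Visit I → queue [N, F, L, M, P, Q, K]
Visit N → queue [F, L, M, P, Q, K]
Visit F → queue [L, M, P, Q, K]
Visit L → queue [M, P, Q, K]
Visit M; enqueue C, D → queue [P, Q, K, C, D]
Visit P → queue [Q, K, C, D]
Visit Q → queue [K, C, D]
Visit K → queue [C, D]
Visit C → queue [D]
Visit D → queue []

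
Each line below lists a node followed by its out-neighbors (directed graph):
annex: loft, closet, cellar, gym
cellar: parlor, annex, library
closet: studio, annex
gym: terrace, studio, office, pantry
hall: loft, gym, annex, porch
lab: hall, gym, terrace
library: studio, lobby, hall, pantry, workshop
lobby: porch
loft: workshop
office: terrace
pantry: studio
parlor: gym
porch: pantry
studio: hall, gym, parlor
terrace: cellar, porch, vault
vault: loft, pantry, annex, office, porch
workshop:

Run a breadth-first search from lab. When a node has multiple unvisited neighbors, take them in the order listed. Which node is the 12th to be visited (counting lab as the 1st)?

vault

Visit lab; enqueue hall, gym, terrace → queue [hall, gym, terrace]
Visit hall; enqueue loft, annex, porch → queue [gym, terrace, loft, annex, porch]
Visit gym; enqueue studio, office, pantry → queue [terrace, loft, annex, porch, studio, office, pantry]
Visit terrace; enqueue cellar, vault → queue [loft, annex, porch, studio, office, pantry, cellar, vault]
Visit loft; enqueue workshop → queue [annex, porch, studio, office, pantry, cellar, vault, workshop]
Visit annex; enqueue closet → queue [porch, studio, office, pantry, cellar, vault, workshop, closet]
Visit porch → queue [studio, office, pantry, cellar, vault, workshop, closet]
Visit studio; enqueue parlor → queue [office, pantry, cellar, vault, workshop, closet, parlor]
Visit office → queue [pantry, cellar, vault, workshop, closet, parlor]
Visit pantry → queue [cellar, vault, workshop, closet, parlor]
Visit cellar; enqueue library → queue [vault, workshop, closet, parlor, library]
Visit vault → queue [workshop, closet, parlor, library]
Visit workshop → queue [closet, parlor, library]
Visit closet → queue [parlor, library]
Visit parlor → queue [library]
Visit library; enqueue lobby → queue [lobby]
Visit lobby → queue []

Visit order: lab, hall, gym, terrace, loft, annex, porch, studio, office, pantry, cellar, vault, workshop, closet, parlor, library, lobby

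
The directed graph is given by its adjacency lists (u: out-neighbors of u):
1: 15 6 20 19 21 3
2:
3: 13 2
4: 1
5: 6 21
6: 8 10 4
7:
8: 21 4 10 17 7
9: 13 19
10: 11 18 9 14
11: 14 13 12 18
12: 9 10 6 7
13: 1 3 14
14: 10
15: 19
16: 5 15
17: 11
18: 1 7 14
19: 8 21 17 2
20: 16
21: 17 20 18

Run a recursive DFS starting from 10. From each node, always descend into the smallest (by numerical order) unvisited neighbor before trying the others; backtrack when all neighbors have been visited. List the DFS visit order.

10 -> 9 -> 13 -> 1 -> 3 -> 2 -> 6 -> 4 -> 8 -> 7 -> 17 -> 11 -> 12 -> 14 -> 18 -> 21 -> 20 -> 16 -> 5 -> 15 -> 19

Visit 10
10 → 9
9 → 13
13 → 1
1 → 3
3 → 2
1 → 6
6 → 4
6 → 8
8 → 7
8 → 17
17 → 11
11 → 12
11 → 14
11 → 18
8 → 21
21 → 20
20 → 16
16 → 5
16 → 15
15 → 19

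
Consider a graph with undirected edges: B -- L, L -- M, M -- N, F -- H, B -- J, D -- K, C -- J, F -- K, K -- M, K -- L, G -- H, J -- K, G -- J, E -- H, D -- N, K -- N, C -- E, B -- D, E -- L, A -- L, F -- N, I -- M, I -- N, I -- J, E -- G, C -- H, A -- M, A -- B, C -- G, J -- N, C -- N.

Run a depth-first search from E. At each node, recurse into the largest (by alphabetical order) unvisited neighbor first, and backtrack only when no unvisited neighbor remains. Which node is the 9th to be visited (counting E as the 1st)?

H

Visit E
E → L
L → M
M → N
N → K
K → J
J → I
J → G
G → H
H → F
H → C
J → B
B → D
B → A

Visit order: E, L, M, N, K, J, I, G, H, F, C, B, D, A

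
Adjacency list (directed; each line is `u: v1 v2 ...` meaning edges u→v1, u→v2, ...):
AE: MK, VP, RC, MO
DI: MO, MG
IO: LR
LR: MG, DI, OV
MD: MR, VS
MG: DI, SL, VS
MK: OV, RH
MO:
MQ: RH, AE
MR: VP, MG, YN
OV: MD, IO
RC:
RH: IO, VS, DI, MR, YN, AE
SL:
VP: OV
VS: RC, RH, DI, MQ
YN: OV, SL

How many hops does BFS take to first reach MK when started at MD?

Level 0: MD
Level 1: MR, VS
Level 2: DI, MG, MQ, RC, RH, VP, YN
Level 3: AE, IO, MO, OV, SL
Level 4: LR, MK
MK first appears at level 4.

4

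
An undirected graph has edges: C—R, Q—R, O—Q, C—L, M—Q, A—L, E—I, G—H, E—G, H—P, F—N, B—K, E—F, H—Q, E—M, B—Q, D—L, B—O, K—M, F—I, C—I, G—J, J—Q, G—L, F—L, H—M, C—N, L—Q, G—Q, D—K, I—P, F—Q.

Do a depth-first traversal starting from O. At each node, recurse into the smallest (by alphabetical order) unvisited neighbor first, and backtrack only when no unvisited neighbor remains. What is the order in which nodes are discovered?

O, B, K, D, L, A, C, I, E, F, N, Q, G, H, M, P, J, R

Visit O
O → B
B → K
K → D
D → L
L → A
L → C
C → I
I → E
E → F
F → N
F → Q
Q → G
G → H
H → M
H → P
G → J
Q → R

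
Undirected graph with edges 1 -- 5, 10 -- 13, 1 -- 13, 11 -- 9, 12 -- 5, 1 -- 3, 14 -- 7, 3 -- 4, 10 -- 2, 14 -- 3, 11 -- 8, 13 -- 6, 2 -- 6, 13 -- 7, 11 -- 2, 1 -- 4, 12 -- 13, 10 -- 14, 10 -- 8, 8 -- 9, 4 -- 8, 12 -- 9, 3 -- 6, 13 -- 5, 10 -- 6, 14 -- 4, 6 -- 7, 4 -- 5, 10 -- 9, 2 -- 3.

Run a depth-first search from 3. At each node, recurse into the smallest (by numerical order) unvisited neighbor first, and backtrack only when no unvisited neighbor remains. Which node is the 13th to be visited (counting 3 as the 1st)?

Visit 3
3 → 1
1 → 4
4 → 5
5 → 12
12 → 9
9 → 8
8 → 10
10 → 2
2 → 6
6 → 7
7 → 13
7 → 14
2 → 11

Visit order: 3, 1, 4, 5, 12, 9, 8, 10, 2, 6, 7, 13, 14, 11

14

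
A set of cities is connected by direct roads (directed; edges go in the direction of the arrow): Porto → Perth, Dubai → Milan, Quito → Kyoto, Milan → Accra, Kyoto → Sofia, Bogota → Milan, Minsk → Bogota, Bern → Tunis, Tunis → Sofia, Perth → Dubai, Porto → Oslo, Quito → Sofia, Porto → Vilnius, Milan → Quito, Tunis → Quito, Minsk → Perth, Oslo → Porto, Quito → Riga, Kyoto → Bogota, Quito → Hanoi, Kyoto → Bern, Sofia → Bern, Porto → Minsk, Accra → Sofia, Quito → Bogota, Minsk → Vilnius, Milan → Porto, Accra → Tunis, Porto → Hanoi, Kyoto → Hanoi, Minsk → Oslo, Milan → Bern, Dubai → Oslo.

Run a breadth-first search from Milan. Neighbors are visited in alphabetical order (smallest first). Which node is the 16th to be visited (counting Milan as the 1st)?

Visit Milan; enqueue Accra, Bern, Porto, Quito → queue [Accra, Bern, Porto, Quito]
Visit Accra; enqueue Sofia, Tunis → queue [Bern, Porto, Quito, Sofia, Tunis]
Visit Bern → queue [Porto, Quito, Sofia, Tunis]
Visit Porto; enqueue Hanoi, Minsk, Oslo, Perth, Vilnius → queue [Quito, Sofia, Tunis, Hanoi, Minsk, Oslo, Perth, Vilnius]
Visit Quito; enqueue Bogota, Kyoto, Riga → queue [Sofia, Tunis, Hanoi, Minsk, Oslo, Perth, Vilnius, Bogota, Kyoto, Riga]
Visit Sofia → queue [Tunis, Hanoi, Minsk, Oslo, Perth, Vilnius, Bogota, Kyoto, Riga]
Visit Tunis → queue [Hanoi, Minsk, Oslo, Perth, Vilnius, Bogota, Kyoto, Riga]
Visit Hanoi → queue [Minsk, Oslo, Perth, Vilnius, Bogota, Kyoto, Riga]
Visit Minsk → queue [Oslo, Perth, Vilnius, Bogota, Kyoto, Riga]
Visit Oslo → queue [Perth, Vilnius, Bogota, Kyoto, Riga]
Visit Perth; enqueue Dubai → queue [Vilnius, Bogota, Kyoto, Riga, Dubai]
Visit Vilnius → queue [Bogota, Kyoto, Riga, Dubai]
Visit Bogota → queue [Kyoto, Riga, Dubai]
Visit Kyoto → queue [Riga, Dubai]
Visit Riga → queue [Dubai]
Visit Dubai → queue []

Visit order: Milan, Accra, Bern, Porto, Quito, Sofia, Tunis, Hanoi, Minsk, Oslo, Perth, Vilnius, Bogota, Kyoto, Riga, Dubai

Dubai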